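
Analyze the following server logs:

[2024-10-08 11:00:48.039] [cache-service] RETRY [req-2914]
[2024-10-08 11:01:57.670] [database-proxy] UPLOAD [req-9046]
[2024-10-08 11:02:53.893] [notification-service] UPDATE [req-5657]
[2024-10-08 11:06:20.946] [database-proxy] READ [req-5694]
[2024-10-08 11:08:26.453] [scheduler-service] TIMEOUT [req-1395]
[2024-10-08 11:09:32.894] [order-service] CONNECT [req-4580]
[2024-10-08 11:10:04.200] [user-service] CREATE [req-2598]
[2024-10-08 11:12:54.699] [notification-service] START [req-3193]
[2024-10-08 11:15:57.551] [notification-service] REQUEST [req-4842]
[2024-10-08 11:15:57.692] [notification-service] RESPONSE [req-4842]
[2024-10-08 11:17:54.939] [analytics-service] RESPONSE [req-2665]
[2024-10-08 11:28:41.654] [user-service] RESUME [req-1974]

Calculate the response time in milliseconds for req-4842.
141

To calculate latency:

1. Find REQUEST with id req-4842: 2024-10-08 11:15:57.551
2. Find RESPONSE with id req-4842: 2024-10-08 11:15:57.692
3. Latency: 2024-10-08 11:15:57.692 - 2024-10-08 11:15:57.551 = 141ms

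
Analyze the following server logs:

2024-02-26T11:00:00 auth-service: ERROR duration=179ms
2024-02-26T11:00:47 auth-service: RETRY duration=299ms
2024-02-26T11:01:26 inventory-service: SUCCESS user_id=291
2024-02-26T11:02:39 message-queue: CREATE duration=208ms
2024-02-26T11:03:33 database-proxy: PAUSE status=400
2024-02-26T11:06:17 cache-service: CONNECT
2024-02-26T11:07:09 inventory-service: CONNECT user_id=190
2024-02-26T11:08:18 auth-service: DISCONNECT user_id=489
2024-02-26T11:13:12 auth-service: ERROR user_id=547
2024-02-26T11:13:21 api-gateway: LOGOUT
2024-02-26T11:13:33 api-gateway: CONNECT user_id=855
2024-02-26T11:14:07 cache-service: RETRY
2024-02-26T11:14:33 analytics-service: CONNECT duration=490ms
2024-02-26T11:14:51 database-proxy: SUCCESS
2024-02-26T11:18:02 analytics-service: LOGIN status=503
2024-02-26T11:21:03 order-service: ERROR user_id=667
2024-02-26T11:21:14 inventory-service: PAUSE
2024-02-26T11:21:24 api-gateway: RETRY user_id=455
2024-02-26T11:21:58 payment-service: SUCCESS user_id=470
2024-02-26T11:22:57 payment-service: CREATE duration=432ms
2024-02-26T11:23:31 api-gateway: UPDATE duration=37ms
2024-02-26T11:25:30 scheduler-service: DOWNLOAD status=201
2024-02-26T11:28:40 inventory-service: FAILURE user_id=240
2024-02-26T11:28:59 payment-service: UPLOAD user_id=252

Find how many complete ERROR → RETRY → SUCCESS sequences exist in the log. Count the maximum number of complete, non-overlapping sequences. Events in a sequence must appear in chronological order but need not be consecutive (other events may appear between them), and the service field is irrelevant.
3

To count sequences:

1. Look for pattern: ERROR → RETRY → SUCCESS
2. Greedily scan the log in chronological order, matching each sequence element in turn (ignoring service)
3. Each time the full pattern completes, increment the count and restart matching from the next event
4. Complete non-overlapping sequences found: 3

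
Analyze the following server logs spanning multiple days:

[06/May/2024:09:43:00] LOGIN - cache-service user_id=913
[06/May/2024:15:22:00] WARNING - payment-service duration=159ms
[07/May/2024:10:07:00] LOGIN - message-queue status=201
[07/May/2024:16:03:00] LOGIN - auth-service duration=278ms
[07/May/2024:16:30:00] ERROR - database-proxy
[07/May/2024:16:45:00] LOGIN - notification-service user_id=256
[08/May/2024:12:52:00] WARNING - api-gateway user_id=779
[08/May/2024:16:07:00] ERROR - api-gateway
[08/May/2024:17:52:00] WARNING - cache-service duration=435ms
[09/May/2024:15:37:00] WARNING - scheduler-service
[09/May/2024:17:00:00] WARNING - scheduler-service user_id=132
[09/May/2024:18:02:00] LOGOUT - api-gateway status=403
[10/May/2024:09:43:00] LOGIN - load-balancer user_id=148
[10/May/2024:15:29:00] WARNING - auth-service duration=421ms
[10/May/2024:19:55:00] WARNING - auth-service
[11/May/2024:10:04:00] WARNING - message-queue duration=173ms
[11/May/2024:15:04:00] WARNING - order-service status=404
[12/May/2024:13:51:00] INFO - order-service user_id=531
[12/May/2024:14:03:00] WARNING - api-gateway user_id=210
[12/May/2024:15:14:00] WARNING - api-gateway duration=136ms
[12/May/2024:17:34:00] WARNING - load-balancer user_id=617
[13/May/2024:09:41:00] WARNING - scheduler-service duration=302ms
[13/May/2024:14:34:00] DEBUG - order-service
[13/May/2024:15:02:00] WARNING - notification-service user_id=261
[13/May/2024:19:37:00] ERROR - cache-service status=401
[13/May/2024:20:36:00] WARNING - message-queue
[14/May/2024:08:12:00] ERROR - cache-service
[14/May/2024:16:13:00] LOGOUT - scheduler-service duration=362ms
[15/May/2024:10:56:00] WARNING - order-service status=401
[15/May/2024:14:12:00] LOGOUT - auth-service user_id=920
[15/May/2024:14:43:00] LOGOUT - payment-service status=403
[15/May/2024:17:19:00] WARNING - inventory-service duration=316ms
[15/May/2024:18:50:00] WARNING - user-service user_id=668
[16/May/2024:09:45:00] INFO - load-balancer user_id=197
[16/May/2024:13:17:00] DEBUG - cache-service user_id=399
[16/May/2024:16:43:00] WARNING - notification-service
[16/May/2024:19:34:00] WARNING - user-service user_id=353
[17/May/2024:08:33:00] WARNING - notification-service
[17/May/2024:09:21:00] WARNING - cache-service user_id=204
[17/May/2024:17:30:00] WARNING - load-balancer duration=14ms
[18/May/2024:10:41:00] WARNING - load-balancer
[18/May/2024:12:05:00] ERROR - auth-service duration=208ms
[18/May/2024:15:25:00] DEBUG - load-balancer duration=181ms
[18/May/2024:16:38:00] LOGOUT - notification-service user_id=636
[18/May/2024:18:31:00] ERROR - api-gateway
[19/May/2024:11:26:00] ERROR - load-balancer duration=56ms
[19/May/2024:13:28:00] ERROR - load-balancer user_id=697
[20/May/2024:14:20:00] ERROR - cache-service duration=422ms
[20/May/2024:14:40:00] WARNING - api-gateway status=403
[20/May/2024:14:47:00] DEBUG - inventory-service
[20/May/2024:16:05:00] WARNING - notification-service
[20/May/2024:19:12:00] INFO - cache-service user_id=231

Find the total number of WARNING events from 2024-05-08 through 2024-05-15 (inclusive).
17

To filter by date range:

1. Date range: 2024-05-08 through 2024-05-15, both dates inclusive
2. Filter for WARNING events whose date falls in this range
3. Count matching events: 17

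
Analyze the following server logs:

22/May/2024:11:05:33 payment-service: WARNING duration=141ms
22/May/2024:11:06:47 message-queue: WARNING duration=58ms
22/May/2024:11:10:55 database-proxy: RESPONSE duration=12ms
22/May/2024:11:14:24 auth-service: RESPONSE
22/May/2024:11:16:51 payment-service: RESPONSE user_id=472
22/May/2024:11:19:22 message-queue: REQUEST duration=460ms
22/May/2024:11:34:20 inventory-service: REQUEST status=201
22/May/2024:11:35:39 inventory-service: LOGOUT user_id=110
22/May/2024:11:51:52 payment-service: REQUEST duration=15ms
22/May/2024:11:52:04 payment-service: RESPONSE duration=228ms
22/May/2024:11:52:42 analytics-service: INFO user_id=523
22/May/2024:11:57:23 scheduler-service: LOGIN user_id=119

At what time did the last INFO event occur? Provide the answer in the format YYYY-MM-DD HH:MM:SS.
2024-05-22 11:52:42

To find the last event:

1. Filter for all INFO events
2. Sort by timestamp
3. Select the last one
4. Timestamp: 2024-05-22 11:52:42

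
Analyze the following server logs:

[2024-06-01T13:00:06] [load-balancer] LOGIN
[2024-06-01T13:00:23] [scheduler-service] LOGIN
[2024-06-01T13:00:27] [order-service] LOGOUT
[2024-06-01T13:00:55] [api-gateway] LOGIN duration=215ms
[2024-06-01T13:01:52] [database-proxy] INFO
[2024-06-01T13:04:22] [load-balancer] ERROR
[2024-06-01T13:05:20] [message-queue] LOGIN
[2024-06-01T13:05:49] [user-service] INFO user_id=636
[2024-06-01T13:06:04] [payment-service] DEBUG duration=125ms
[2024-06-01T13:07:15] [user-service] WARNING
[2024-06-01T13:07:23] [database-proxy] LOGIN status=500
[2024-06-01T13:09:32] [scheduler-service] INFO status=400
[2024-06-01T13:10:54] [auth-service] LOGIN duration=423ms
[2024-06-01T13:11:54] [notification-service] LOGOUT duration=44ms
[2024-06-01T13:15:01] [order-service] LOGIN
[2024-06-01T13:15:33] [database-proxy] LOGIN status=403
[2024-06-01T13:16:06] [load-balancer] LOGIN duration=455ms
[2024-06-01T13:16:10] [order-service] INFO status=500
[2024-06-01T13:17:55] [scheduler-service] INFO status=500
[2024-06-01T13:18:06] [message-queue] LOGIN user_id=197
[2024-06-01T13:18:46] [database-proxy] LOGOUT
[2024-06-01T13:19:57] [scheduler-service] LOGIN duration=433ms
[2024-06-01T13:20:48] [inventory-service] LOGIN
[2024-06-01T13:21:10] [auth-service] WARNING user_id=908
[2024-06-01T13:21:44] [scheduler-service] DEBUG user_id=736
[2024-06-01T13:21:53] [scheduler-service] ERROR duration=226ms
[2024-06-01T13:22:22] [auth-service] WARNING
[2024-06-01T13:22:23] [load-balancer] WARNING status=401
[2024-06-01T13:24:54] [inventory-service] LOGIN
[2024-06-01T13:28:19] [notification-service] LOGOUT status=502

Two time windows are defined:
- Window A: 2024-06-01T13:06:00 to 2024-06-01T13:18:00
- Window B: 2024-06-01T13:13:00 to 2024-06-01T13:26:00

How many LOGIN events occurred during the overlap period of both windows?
3

To find overlap events:

1. Window A: 2024-06-01T13:06:00 to 2024-06-01T13:18:00
2. Window B: 2024-06-01T13:13:00 to 2024-06-01T13:26:00
3. Overlap period: 2024-06-01T13:13:00 to 2024-06-01T13:18:00
4. Count LOGIN events in overlap: 3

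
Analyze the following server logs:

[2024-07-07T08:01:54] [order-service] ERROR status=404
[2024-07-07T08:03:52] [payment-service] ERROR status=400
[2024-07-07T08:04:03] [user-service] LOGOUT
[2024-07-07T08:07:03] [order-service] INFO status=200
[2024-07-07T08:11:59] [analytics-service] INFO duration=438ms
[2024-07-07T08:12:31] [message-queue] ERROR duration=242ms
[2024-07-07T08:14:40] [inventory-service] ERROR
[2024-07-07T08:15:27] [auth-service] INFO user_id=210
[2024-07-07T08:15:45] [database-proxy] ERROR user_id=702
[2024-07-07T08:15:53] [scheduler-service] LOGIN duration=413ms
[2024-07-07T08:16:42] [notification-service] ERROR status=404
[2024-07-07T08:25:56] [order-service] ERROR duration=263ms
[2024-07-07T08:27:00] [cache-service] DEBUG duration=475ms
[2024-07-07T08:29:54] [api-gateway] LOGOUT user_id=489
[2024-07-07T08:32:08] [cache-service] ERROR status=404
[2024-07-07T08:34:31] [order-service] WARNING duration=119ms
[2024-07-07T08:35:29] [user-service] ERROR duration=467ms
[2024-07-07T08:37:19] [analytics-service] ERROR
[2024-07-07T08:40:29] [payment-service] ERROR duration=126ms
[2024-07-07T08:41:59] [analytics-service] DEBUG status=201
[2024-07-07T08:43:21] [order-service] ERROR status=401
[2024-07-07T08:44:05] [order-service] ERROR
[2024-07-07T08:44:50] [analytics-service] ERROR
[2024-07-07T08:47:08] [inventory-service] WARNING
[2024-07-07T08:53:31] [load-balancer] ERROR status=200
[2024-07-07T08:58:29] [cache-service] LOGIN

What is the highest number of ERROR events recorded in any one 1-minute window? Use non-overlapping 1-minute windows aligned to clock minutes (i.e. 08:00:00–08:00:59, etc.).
2

To find the burst window:

1. Divide the log period into non-overlapping 1-minute windows starting at 08:00
2. Count ERROR events in each window
3. Find the window with maximum count
4. Maximum events in a window: 2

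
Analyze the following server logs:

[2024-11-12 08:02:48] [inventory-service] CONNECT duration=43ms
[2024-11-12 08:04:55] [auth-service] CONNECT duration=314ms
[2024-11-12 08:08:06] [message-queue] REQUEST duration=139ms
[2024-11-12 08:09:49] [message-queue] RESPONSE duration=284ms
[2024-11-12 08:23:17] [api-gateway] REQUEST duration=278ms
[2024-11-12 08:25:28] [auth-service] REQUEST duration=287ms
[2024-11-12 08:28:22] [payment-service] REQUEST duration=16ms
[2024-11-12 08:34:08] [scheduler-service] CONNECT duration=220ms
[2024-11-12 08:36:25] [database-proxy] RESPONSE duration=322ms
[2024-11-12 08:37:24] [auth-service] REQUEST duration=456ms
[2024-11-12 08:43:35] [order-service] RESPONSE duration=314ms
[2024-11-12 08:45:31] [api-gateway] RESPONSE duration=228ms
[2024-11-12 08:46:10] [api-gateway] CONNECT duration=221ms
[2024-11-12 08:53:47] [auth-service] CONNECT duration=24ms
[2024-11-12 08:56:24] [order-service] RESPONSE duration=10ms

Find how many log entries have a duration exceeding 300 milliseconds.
4

To count timeouts:

1. Threshold: 300ms
2. Extract duration from each log entry
3. Count entries where duration > 300
4. Timeout count: 4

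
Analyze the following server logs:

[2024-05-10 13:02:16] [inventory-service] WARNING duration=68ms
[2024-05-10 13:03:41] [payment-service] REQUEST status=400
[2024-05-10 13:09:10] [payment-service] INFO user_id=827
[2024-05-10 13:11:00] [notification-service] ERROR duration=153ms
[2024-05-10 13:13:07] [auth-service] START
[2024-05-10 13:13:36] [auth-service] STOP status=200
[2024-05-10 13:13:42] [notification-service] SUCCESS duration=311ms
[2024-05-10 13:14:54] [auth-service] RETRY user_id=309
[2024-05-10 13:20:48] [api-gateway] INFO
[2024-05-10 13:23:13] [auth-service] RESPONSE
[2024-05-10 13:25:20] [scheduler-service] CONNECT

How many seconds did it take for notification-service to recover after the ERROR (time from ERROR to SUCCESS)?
162

To calculate recovery time:

1. Find ERROR event for notification-service: 2024-05-10 13:11:00
2. Find next SUCCESS event for notification-service: 2024-05-10 13:13:42
3. Recovery time: 2024-05-10 13:13:42 - 2024-05-10 13:11:00 = 162 seconds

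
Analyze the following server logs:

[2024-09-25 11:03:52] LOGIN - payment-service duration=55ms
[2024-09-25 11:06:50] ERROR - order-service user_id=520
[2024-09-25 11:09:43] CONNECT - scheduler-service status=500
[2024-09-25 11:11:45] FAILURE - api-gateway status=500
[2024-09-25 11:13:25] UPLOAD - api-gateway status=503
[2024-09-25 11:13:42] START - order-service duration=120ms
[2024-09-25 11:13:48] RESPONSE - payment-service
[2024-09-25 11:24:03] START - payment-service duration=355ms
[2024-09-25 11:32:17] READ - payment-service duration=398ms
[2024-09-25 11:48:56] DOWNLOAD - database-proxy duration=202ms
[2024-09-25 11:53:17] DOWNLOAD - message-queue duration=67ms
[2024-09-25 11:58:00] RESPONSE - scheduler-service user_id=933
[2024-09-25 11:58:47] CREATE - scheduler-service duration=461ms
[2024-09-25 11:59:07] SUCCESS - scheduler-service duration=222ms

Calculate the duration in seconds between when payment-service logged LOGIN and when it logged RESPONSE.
596

To find the time between events:

1. Locate the first LOGIN event for payment-service: 2024-09-25 11:03:52
2. Locate the first RESPONSE event for payment-service: 2024-09-25 11:13:48
3. Calculate the difference: 2024-09-25 11:13:48 - 2024-09-25 11:03:52 = 596 seconds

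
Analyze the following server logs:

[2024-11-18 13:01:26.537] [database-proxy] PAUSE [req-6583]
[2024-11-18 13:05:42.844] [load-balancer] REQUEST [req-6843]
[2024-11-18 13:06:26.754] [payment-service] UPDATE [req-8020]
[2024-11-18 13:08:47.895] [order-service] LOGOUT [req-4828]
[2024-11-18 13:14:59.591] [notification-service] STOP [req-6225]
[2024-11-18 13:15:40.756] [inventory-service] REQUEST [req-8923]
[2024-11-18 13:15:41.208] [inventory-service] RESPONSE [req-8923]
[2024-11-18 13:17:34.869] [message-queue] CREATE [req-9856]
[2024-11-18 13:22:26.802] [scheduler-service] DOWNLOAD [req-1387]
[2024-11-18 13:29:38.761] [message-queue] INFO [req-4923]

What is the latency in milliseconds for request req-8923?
452

To calculate latency:

1. Find REQUEST with id req-8923: 2024-11-18 13:15:40.756
2. Find RESPONSE with id req-8923: 2024-11-18 13:15:41.208
3. Latency: 2024-11-18 13:15:41.208 - 2024-11-18 13:15:40.756 = 452ms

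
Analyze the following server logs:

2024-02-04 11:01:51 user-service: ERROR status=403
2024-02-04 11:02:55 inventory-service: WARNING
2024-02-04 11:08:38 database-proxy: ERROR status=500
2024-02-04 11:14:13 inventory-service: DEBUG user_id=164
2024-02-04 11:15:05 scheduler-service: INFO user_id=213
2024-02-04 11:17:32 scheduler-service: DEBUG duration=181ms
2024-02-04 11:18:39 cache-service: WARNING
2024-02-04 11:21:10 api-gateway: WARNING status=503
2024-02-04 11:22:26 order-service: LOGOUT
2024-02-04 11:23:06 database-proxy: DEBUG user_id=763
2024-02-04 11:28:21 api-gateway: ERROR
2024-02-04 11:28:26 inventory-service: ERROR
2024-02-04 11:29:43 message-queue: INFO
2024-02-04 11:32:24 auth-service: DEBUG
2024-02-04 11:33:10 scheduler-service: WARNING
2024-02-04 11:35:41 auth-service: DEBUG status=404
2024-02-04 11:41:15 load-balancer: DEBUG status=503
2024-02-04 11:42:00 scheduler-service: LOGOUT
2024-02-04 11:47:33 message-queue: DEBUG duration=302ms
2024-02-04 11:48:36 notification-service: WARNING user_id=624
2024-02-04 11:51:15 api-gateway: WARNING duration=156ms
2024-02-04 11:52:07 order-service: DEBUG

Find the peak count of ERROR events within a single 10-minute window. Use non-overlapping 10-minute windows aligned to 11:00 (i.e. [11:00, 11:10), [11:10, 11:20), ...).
2

To find the burst window:

1. Divide the log period into non-overlapping 10-minute windows starting at 11:00
2. Count ERROR events in each window
3. Find the window with maximum count
4. Maximum events in a window: 2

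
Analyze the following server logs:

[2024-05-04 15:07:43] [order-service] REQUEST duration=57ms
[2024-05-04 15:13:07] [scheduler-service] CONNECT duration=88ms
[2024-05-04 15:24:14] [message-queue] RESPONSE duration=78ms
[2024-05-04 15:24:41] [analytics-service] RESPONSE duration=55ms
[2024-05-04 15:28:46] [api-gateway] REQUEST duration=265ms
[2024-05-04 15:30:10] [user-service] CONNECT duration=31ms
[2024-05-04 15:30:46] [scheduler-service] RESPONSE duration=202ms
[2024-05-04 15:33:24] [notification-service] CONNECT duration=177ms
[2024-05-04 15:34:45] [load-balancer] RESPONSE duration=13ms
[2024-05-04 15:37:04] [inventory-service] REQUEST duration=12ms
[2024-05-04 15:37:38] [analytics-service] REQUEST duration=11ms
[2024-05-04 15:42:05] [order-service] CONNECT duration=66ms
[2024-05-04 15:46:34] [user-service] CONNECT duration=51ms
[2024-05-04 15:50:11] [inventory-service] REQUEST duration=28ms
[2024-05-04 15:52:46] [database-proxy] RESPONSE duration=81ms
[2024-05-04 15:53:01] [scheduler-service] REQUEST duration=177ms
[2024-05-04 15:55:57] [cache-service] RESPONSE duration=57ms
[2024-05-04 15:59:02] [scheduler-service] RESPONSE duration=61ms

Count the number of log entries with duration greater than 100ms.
4

To count timeouts:

1. Threshold: 100ms
2. Extract duration from each log entry
3. Count entries where duration > 100
4. Timeout count: 4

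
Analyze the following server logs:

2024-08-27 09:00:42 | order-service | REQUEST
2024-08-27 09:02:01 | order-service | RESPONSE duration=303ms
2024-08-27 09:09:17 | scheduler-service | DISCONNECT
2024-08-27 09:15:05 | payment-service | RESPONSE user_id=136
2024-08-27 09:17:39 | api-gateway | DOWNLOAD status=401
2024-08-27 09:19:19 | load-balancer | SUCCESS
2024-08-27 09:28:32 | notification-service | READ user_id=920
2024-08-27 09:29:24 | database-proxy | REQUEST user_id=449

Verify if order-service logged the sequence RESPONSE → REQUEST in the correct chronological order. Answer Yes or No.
No

To verify sequence order:

1. Find all events in sequence RESPONSE → REQUEST for order-service
2. Extract their timestamps
3. Check if timestamps are in ascending order
4. Result: No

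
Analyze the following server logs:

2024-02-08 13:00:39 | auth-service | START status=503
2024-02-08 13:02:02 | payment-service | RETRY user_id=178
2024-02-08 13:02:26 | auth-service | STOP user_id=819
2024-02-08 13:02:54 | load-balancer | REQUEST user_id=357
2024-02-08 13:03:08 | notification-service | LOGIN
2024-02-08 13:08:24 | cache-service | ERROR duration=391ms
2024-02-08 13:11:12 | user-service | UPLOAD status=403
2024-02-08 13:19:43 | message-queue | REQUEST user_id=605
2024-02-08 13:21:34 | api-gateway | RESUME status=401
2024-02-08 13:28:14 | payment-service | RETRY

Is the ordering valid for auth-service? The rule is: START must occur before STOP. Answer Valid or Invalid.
Valid

To validate ordering:

1. Required order: START → STOP
2. Rule: START must occur before STOP
3. Check actual order of events for auth-service
4. Result: Valid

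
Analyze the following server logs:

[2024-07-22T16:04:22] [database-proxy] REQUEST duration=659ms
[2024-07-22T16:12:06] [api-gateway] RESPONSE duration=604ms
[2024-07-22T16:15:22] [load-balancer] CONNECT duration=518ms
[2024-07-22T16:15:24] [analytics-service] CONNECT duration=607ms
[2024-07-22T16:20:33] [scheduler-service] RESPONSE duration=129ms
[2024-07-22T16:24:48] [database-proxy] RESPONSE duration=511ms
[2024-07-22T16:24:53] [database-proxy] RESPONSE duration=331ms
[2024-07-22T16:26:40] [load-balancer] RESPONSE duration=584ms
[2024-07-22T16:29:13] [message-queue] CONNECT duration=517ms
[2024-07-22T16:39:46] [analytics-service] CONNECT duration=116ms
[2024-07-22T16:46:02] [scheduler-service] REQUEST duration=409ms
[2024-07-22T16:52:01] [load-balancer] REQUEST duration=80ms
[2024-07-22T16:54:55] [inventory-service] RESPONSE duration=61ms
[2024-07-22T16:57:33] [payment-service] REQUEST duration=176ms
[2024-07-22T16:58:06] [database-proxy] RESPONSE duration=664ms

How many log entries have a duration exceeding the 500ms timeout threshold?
8

To count timeouts:

1. Threshold: 500ms
2. Extract duration from each log entry
3. Count entries where duration > 500
4. Timeout count: 8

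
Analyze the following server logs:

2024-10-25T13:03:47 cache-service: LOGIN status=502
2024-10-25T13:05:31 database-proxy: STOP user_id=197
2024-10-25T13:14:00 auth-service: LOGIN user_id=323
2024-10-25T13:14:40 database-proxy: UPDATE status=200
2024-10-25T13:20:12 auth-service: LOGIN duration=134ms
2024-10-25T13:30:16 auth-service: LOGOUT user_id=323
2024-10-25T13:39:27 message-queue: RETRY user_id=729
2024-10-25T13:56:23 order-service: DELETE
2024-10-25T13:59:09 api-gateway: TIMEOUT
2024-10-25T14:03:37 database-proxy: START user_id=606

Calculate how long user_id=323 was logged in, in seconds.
976

To calculate session duration:

1. Find LOGIN event for user_id=323: 2024-10-25T13:14:00
2. Find LOGOUT event for user_id=323: 2024-10-25T13:30:16
3. Session duration: 2024-10-25T13:30:16 - 2024-10-25T13:14:00 = 976 seconds (16 minutes)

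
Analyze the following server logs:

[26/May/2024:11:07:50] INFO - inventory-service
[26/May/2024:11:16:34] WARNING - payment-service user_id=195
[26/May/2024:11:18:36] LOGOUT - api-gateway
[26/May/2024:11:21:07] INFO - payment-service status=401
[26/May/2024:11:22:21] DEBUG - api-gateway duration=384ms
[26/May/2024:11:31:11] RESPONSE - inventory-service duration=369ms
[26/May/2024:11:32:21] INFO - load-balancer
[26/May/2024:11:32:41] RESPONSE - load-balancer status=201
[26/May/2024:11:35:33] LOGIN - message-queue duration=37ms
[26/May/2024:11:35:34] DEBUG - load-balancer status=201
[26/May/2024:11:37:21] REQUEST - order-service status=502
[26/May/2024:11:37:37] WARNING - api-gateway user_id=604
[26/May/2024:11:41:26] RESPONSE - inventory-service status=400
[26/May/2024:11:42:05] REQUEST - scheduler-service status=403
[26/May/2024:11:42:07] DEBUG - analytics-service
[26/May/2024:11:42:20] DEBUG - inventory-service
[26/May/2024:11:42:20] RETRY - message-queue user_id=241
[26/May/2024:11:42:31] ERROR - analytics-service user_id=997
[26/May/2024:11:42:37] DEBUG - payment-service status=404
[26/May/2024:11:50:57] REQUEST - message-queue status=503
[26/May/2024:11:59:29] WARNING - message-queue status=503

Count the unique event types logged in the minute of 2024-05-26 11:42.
4

To count unique event types:

1. Filter events in the minute starting at 2024-05-26 11:42
2. Extract event types from matching entries
3. Count unique types: 4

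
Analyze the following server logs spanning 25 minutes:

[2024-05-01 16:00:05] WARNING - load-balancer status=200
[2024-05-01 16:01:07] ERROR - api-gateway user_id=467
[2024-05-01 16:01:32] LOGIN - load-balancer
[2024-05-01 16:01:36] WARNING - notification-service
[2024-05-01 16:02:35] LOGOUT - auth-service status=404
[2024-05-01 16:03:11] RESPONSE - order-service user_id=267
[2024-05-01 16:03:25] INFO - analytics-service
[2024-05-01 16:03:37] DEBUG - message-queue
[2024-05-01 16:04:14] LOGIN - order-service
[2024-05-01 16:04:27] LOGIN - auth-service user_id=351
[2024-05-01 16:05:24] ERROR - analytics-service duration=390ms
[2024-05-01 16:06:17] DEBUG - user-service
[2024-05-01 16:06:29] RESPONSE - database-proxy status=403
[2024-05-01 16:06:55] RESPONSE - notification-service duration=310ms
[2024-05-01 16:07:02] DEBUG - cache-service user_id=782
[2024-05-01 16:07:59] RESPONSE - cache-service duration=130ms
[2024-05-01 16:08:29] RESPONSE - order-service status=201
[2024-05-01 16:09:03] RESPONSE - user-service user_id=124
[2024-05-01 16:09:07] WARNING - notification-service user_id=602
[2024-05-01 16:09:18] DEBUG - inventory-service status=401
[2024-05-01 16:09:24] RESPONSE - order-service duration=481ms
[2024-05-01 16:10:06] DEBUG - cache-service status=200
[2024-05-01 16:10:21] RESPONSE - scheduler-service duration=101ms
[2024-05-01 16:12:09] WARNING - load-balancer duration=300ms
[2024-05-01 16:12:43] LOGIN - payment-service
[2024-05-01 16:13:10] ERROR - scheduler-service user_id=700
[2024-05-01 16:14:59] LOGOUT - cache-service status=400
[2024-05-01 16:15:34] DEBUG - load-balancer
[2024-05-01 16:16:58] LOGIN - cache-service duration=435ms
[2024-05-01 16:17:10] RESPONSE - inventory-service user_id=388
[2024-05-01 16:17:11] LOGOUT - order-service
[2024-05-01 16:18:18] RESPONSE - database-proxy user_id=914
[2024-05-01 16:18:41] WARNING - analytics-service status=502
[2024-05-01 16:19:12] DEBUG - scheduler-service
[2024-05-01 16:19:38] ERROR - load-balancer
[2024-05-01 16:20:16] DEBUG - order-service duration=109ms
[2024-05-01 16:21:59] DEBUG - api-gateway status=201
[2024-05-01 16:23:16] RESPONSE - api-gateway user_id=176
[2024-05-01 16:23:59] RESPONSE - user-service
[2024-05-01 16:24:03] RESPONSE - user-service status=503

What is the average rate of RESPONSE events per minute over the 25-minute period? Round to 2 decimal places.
0.52

To calculate the rate:

1. Count total RESPONSE events: 13
2. Total time period: 25 minutes
3. Rate = 13 / 25 = 0.52 events per minute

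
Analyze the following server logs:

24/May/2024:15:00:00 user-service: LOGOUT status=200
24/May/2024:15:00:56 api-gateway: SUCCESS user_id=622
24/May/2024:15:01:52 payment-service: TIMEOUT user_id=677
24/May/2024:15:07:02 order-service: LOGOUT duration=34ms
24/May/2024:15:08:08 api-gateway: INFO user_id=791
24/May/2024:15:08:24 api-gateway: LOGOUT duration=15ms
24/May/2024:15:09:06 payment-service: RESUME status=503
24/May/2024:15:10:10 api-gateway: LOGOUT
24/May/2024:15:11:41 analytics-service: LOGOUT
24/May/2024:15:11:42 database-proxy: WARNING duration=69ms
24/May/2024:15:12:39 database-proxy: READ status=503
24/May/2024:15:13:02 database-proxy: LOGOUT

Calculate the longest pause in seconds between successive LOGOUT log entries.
422

To find the longest gap:

1. Extract all LOGOUT events in chronological order
2. Calculate time differences between consecutive events
3. Find the maximum difference
4. Longest gap: 422 seconds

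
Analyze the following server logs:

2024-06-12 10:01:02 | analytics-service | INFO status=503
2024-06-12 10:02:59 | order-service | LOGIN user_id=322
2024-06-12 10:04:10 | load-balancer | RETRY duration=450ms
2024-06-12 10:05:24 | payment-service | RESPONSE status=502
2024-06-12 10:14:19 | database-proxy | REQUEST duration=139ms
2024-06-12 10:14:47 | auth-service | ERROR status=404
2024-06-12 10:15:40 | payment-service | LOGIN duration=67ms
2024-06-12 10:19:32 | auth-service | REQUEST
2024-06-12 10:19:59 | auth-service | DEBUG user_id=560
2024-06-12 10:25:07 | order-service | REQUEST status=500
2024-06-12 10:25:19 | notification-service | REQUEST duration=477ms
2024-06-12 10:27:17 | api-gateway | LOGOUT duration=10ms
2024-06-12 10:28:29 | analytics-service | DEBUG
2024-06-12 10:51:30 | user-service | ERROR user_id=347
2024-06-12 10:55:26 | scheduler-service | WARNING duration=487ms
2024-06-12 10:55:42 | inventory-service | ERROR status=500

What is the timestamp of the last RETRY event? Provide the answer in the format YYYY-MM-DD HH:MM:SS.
2024-06-12 10:04:10

To find the last event:

1. Filter for all RETRY events
2. Sort by timestamp
3. Select the last one
4. Timestamp: 2024-06-12 10:04:10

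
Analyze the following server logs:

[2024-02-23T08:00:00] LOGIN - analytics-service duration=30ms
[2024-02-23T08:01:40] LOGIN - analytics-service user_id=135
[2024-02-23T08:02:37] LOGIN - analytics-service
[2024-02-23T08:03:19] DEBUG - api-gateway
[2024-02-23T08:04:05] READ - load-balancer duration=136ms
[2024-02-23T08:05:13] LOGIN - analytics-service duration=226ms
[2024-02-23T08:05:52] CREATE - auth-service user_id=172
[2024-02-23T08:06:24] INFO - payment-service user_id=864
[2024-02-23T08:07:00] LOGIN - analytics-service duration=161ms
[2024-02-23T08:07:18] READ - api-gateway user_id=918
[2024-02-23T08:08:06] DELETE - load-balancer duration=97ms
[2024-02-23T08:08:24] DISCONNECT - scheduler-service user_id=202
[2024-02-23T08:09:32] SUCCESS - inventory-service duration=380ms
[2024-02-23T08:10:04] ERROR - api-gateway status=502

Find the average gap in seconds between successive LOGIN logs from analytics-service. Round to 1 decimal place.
105.0

To calculate average interval:

1. Find all LOGIN events for analytics-service in order
2. Calculate time gaps between consecutive events
3. Compute mean of gaps: 420 / 4 = 105.0 seconds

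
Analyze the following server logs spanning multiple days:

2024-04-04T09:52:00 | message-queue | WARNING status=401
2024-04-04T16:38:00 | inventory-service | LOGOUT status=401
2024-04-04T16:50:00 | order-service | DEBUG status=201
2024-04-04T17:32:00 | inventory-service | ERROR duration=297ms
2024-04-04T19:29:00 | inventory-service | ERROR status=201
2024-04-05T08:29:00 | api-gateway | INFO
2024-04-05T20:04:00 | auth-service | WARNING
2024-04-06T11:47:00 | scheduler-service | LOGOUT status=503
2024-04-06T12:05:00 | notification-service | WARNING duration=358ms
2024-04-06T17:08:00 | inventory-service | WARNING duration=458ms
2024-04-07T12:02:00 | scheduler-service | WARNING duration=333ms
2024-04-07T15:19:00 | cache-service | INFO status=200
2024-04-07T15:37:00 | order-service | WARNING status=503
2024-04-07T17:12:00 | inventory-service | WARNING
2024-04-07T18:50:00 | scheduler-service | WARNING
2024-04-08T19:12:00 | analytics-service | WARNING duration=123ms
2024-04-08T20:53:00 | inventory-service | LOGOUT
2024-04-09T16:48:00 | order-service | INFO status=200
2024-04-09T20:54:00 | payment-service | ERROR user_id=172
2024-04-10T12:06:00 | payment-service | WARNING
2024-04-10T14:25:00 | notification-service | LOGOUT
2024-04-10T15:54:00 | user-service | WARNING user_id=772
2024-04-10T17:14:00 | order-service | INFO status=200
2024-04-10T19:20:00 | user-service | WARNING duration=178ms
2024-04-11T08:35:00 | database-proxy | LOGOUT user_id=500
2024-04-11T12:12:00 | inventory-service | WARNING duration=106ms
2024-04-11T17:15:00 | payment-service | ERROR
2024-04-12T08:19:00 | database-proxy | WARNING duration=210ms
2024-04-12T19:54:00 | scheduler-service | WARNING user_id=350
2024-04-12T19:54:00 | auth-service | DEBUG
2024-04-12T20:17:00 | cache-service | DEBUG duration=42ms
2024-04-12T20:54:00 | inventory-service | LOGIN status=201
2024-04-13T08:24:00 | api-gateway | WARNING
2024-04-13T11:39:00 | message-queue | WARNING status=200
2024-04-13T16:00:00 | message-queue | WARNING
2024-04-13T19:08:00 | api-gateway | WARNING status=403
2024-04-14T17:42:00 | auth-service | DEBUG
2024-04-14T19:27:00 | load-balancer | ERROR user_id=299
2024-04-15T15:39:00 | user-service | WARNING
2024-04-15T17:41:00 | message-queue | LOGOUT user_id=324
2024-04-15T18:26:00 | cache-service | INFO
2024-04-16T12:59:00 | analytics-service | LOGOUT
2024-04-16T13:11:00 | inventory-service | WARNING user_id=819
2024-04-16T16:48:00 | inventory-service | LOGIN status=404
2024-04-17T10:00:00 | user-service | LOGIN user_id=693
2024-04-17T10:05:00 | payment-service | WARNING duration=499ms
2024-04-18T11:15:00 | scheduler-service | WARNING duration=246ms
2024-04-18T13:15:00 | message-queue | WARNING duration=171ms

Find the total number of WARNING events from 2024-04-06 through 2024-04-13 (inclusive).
17

To filter by date range:

1. Date range: 2024-04-06 through 2024-04-13, both dates inclusive
2. Filter for WARNING events whose date falls in this range
3. Count matching events: 17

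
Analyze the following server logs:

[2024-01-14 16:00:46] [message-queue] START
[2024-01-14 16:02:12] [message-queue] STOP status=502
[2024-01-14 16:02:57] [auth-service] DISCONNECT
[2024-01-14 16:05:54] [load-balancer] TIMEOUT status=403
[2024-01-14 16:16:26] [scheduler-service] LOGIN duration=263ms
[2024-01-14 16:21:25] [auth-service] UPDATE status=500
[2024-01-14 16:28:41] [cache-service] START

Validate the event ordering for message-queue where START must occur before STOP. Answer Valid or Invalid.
Valid

To validate ordering:

1. Required order: START → STOP
2. Rule: START must occur before STOP
3. Check actual order of events for message-queue
4. Result: Valid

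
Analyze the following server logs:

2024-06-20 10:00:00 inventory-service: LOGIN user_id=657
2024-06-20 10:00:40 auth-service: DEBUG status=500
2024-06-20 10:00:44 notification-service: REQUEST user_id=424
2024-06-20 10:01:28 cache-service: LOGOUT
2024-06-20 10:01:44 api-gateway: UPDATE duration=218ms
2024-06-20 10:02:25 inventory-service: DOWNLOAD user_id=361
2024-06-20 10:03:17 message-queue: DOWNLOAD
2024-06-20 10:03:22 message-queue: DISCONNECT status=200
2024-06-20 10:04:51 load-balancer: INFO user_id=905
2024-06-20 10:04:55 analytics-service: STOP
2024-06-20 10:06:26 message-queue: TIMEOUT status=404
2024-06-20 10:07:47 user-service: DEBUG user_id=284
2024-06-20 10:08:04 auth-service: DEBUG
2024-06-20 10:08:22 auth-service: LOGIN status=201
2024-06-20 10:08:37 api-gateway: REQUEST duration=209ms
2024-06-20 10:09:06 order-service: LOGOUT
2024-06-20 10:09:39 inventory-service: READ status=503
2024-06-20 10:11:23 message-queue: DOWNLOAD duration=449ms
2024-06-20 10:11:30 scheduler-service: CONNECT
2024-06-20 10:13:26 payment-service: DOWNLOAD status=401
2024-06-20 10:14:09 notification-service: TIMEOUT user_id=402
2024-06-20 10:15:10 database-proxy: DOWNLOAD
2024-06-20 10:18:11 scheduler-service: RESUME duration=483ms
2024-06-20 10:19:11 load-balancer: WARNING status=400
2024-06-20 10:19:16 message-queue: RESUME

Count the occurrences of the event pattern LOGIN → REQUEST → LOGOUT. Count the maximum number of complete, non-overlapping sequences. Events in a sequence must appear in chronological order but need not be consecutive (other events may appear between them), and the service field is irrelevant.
2

To count sequences:

1. Look for pattern: LOGIN → REQUEST → LOGOUT
2. Greedily scan the log in chronological order, matching each sequence element in turn (ignoring service)
3. Each time the full pattern completes, increment the count and restart matching from the next event
4. Complete non-overlapping sequences found: 2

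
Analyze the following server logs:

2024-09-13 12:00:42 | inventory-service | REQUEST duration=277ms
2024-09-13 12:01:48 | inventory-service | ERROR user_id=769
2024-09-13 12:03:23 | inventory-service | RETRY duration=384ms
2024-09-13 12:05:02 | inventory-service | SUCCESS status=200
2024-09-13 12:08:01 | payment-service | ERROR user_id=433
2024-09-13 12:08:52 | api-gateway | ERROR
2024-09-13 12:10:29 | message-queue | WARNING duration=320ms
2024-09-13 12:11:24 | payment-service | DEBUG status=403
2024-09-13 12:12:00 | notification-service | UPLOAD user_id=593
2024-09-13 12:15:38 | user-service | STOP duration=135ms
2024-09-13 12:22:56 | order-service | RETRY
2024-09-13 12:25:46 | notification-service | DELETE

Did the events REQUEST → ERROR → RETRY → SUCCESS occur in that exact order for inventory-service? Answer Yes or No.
Yes

To verify sequence order:

1. Find all events in sequence REQUEST → ERROR → RETRY → SUCCESS for inventory-service
2. Extract their timestamps
3. Check if timestamps are in ascending order
4. Result: Yes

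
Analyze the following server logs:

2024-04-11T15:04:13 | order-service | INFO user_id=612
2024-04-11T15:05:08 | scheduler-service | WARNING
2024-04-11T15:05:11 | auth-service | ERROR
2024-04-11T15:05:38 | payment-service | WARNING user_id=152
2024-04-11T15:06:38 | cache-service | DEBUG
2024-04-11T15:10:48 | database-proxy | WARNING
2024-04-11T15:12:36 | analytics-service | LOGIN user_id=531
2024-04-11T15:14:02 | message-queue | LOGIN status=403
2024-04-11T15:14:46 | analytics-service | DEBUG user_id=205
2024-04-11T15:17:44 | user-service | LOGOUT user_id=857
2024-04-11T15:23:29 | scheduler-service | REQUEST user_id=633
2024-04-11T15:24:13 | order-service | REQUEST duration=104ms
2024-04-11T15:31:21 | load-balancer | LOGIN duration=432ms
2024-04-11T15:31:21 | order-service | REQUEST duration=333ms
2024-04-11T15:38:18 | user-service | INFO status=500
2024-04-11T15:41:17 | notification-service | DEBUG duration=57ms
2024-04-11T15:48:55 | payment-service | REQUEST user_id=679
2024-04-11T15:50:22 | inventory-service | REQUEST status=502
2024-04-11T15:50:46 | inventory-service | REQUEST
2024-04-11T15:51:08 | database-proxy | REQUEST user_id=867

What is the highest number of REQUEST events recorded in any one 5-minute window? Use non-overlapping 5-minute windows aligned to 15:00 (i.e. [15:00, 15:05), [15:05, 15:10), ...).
3

To find the burst window:

1. Divide the log period into non-overlapping 5-minute windows starting at 15:00
2. Count REQUEST events in each window
3. Find the window with maximum count
4. Maximum events in a window: 3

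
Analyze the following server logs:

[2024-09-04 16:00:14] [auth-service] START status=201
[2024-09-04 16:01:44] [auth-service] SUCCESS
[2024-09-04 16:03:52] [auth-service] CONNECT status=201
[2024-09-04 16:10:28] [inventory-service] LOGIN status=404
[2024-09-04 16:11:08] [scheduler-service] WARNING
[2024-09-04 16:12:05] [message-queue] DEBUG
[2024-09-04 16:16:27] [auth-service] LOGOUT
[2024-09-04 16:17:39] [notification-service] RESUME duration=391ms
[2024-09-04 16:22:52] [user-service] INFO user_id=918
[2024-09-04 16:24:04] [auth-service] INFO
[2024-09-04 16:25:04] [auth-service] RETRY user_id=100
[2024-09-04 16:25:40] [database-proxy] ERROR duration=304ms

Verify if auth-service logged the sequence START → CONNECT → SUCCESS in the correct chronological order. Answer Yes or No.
No

To verify sequence order:

1. Find all events in sequence START → CONNECT → SUCCESS for auth-service
2. Extract their timestamps
3. Check if timestamps are in ascending order
4. Result: No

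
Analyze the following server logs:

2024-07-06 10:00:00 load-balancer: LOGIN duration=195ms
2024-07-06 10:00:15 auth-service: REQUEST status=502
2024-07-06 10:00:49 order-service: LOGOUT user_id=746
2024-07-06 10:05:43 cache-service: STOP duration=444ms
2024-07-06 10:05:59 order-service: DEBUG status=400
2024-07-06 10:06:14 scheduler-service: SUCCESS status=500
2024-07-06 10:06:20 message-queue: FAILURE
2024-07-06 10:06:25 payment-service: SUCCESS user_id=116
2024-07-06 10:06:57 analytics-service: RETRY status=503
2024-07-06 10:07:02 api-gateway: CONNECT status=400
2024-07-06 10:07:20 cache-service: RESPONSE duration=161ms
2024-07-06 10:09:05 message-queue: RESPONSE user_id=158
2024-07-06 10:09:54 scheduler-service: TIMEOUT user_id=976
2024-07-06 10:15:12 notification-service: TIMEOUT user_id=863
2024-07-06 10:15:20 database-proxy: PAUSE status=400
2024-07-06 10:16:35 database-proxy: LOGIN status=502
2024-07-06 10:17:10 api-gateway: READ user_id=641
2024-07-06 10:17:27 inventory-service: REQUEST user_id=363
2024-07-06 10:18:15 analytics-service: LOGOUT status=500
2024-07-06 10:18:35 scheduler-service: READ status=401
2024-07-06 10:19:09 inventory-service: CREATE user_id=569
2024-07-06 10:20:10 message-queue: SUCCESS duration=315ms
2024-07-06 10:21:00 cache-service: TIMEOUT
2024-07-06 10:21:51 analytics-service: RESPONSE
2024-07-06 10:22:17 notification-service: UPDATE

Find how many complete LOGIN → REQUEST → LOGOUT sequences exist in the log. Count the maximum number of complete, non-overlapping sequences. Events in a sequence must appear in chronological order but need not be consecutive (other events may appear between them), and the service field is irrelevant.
2

To count sequences:

1. Look for pattern: LOGIN → REQUEST → LOGOUT
2. Greedily scan the log in chronological order, matching each sequence element in turn (ignoring service)
3. Each time the full pattern completes, increment the count and restart matching from the next event
4. Complete non-overlapping sequences found: 2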